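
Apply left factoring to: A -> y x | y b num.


Common prefix: 'y'
Factored: A -> y A', A' -> x | b num


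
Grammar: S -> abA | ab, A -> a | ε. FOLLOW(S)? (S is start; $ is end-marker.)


$ ∈ FOLLOW(S). For each A -> αBβ: add FIRST(β)\{ε} to FOLLOW(B); if β nullable, add FOLLOW(A).
FOLLOW(S) = {$}


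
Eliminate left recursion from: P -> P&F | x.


Left-recursive alternatives: P&F; non-recursive: x
Introduce P': P -> xP', P' -> &FP' | ε


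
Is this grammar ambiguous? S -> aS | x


right-linear, alternatives start with distinct terminals 'a' vs 'x': unique leftmost derivation
Unambiguous


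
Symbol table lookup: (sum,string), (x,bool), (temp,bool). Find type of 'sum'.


Lookup 'sum' → type string


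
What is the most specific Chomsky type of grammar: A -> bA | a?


Right-linear: every RHS is a terminal or a terminal followed by one nonterminal
Classification: Type 3 (Regular)


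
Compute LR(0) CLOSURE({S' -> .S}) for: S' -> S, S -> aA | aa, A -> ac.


Start: S' -> .S
For each item with dot before a nonterminal B, add B -> .γ for every B-production
Closure: [S' -> .S, S -> .aA, S -> .aa]


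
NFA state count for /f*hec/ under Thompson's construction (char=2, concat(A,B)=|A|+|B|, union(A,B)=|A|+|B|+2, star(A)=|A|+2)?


Syntax tree has 4 char leaf(s), 0 union(s), 1 star(s)
chars contribute 4×2 = 8; each union adds +2; each star adds +2
Total: 8 + 0 + 2 = 10 states


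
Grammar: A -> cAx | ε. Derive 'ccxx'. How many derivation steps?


Derivation: A => cAx => ccAxx => ccxx
Steps: 3


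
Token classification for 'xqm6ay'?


Pattern: letter/underscore followed by alphanumerics, not a keyword
Type: IDENTIFIER


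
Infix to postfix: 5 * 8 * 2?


Left to right (same or higher precedence on left)
Postfix: 5 8 * 2 *


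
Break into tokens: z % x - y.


Scan left to right, longest-match per lexeme
Tokens: ID(z), OP(%), ID(x), OP(-), ID(y)


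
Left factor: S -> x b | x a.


Common prefix: 'x'
Factored: S -> x S', S' -> b | a


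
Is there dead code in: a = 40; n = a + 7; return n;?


a is read by n's definition; n is returned
No dead code


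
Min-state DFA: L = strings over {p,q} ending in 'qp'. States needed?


Track the longest suffix of input matching a prefix of 'qp': 3 classes (prefixes of length 0..2)
Minimal DFA: 3 states


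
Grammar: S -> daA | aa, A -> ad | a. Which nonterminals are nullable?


A nonterminal is nullable iff some alternative derives ε (directly, or every symbol in it is nullable)
Nullable: {}


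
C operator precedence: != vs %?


'%' is multiplicative (level 10); '!=' is equality (level 6)
Higher level binds tighter
'%' has higher precedence than '!='


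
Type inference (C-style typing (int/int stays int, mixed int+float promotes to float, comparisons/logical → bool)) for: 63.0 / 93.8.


Operand types: float / float
Rule: mixed int/float promotes to float; int/int stays int
Result type: float


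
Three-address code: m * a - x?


Break into single-operator statements:
t1 = m * a
t2 = t1 - x


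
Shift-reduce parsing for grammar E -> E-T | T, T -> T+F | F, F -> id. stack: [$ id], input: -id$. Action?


'id' on top is the handle for F -> id
Action: reduce (F -> id)


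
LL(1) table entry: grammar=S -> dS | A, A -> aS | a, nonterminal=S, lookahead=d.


For [S, d]: 'd' ∈ FIRST(dS)
Entry: S -> dS


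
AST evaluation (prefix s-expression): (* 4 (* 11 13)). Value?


Evaluate inner: (* 11 13) = 143
Evaluate root: (* 4 143) = 572
Result: 572


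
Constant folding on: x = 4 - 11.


4 - 11 = -7 at compile time
Optimized: x = -7


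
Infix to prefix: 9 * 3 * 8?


left-to-right (same/higher precedence on left): tree is (* (* 9 3) 8)
Prefix: * * 9 3 8


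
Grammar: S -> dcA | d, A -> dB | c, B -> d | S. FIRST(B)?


Per alternative of B: FIRST(d) = {d}; FIRST(S) = {d}
FIRST(B) = {d}


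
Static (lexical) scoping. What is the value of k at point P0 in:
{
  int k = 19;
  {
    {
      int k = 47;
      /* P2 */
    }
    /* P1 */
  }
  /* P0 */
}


k declared in the same block as P0
k = 19


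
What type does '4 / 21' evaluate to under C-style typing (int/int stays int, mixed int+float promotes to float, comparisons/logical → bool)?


Operand types: int / int
Rule: mixed int/float promotes to float; int/int stays int
Result type: int


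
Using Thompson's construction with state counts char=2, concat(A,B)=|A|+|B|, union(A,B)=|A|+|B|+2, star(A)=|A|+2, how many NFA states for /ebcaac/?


Syntax tree has 6 char leaf(s), 0 union(s), 0 star(s)
chars contribute 6×2 = 12; each union adds +2; each star adds +2
Total: 12 + 0 + 0 = 12 states


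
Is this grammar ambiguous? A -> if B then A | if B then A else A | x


dangling else: 'if B then if B then x else x' parses two ways
Ambiguous


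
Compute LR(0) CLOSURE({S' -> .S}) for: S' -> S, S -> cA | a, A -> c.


Start: S' -> .S
For each item with dot before a nonterminal B, add B -> .γ for every B-production
Closure: [S' -> .S, S -> .cA, S -> .a]


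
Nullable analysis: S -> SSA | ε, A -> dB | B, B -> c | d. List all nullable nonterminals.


A nonterminal is nullable iff some alternative derives ε (directly, or every symbol in it is nullable)
Nullable: {S}


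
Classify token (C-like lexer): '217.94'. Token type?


Pattern: digits with a decimal point
Type: FLOAT_LITERAL


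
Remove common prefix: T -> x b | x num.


Common prefix: 'x'
Factored: T -> x T', T' -> b | num


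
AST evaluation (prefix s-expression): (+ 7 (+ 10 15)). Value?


Evaluate inner: (+ 10 15) = 25
Evaluate root: (+ 7 25) = 32
Result: 32


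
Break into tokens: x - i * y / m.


Scan left to right, longest-match per lexeme
Tokens: ID(x), OP(-), ID(i), OP(*), ID(y), OP(/), ID(m)


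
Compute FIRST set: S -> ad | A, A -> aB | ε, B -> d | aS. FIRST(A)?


Per alternative of A: FIRST(aB) = {a}; FIRST(ε) = {ε}
FIRST(A) = {a, ε}


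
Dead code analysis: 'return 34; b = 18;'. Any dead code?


statement follows a return and is unreachable
Dead: 'b = 18'


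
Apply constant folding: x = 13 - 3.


13 - 3 = 10 at compile time
Optimized: x = 10


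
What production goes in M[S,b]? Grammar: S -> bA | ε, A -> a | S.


For [S, b]: 'b' ∈ FIRST(bA)
Entry: S -> bA


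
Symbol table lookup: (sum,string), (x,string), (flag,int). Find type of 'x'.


Lookup 'x' → type string


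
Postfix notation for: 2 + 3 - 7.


Left to right (same or higher precedence on left)
Postfix: 2 3 + 7 -


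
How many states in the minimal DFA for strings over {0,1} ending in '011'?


Track the longest suffix of input matching a prefix of '011': 4 classes (prefixes of length 0..3)
Minimal DFA: 4 states


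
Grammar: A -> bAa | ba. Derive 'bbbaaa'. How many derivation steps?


Derivation: A => bAa => bbAaa => bbbaaa
Steps: 3


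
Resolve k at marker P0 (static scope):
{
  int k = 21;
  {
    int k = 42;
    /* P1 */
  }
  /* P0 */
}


k declared in the same block as P0
k = 21


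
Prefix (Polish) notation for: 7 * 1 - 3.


left-to-right (same/higher precedence on left): tree is (- (* 7 1) 3)
Prefix: - * 7 1 3


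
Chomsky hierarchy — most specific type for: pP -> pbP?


LHS has context (more than one symbol) and |LHS| ≤ |RHS|
Classification: Type 1 (Context-Sensitive)


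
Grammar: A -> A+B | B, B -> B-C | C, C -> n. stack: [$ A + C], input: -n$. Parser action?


'C' (not preceded by B-) is the handle for B -> C
Action: reduce (B -> C)


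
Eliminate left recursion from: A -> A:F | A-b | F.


Left-recursive alternatives: A:F, A-b; non-recursive: F
Introduce A': A -> FA', A' -> :FA' | -bA' | ε


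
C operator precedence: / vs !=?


'/' is multiplicative (level 10); '!=' is equality (level 6)
Higher level binds tighter
'/' has higher precedence than '!='


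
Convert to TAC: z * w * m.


Break into single-operator statements:
t1 = z * w
t2 = t1 * m


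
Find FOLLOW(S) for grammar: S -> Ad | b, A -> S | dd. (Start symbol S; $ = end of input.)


$ ∈ FOLLOW(S). For each A -> αBβ: add FIRST(β)\{ε} to FOLLOW(B); if β nullable, add FOLLOW(A).
FOLLOW(S) = {$, d}


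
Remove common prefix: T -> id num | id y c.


Common prefix: 'id'
Factored: T -> id T', T' -> num | y c


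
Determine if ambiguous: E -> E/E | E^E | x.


'x/x^x' has two parse trees (no precedence encoded between / and ^)
Ambiguous


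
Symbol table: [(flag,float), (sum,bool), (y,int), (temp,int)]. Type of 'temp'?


Lookup 'temp' → type int


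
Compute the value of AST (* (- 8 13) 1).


Evaluate inner: (- 8 13) = -5
Evaluate root: (* -5 1) = -5
Result: -5


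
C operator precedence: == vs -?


'-' is additive (level 9); '==' is equality (level 6)
Higher level binds tighter
'-' has higher precedence than '=='


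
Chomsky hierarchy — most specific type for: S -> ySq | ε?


Single nonterminal LHS, but y^n q^n is not regular
Classification: Type 2 (Context-Free)


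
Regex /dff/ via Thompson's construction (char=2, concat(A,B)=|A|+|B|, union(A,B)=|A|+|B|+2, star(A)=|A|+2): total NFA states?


Syntax tree has 3 char leaf(s), 0 union(s), 0 star(s)
chars contribute 3×2 = 6; each union adds +2; each star adds +2
Total: 6 + 0 + 0 = 6 states


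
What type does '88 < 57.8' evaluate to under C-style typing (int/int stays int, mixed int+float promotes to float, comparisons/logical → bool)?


Operand types: int < float
Rule: comparison yields bool
Result type: bool


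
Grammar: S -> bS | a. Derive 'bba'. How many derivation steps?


Derivation: S => bS => bbS => bba
Steps: 3


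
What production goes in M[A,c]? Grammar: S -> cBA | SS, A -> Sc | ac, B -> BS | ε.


For [A, c]: 'c' ∈ FIRST(Sc)
Entry: A -> Sc


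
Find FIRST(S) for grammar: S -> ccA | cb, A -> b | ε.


Per alternative of S: FIRST(ccA) = {c}; FIRST(cb) = {c}
FIRST(S) = {c}


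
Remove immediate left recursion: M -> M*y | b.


Left-recursive alternatives: M*y; non-recursive: b
Introduce M': M -> bM', M' -> *yM' | ε


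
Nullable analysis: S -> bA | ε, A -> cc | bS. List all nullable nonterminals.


A nonterminal is nullable iff some alternative derives ε (directly, or every symbol in it is nullable)
Nullable: {S}


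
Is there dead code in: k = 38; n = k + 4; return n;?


k is read by n's definition; n is returned
No dead code


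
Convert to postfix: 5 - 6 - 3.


Left to right (same or higher precedence on left)
Postfix: 5 6 - 3 -


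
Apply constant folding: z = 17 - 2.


17 - 2 = 15 at compile time
Optimized: z = 15


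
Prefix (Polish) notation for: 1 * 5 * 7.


left-to-right (same/higher precedence on left): tree is (* (* 1 5) 7)
Prefix: * * 1 5 7


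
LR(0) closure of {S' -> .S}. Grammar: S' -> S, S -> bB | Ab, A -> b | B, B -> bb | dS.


Start: S' -> .S
For each item with dot before a nonterminal B, add B -> .γ for every B-production
Closure: [S' -> .S, S -> .bB, S -> .Ab, A -> .b, A -> .B, B -> .bb, B -> .dS]


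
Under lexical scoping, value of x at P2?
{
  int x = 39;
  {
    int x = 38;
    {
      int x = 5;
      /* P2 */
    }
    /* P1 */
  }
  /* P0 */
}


x declared in the same block as P2
x = 5


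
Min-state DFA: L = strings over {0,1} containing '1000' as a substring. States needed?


KMP-style automaton: 4 progress states + 1 absorbing accept = 5
Minimal DFA: 5 states


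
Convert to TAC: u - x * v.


Break into single-operator statements:
t1 = x * v
t2 = u - t1


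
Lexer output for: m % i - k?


Scan left to right, longest-match per lexeme
Tokens: ID(m), OP(%), ID(i), OP(-), ID(k)


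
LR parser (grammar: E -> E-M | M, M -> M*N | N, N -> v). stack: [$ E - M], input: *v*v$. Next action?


'*' can extend M; shift to build M -> M*N
Action: shift


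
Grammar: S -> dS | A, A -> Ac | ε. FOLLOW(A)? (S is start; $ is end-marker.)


$ ∈ FOLLOW(S). For each A -> αBβ: add FIRST(β)\{ε} to FOLLOW(B); if β nullable, add FOLLOW(A).
FOLLOW(A) = {$, c}


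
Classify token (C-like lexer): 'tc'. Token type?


Pattern: letter/underscore followed by alphanumerics, not a keyword
Type: IDENTIFIER


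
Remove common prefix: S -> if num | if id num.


Common prefix: 'if'
Factored: S -> if S', S' -> num | id num


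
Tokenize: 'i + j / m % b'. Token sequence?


Scan left to right, longest-match per lexeme
Tokens: ID(i), OP(+), ID(j), OP(/), ID(m), OP(%), ID(b)


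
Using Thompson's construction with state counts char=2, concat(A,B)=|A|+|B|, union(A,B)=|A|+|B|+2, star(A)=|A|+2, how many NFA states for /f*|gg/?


Syntax tree has 3 char leaf(s), 1 union(s), 1 star(s)
chars contribute 3×2 = 6; each union adds +2; each star adds +2
Total: 6 + 2 + 2 = 10 states


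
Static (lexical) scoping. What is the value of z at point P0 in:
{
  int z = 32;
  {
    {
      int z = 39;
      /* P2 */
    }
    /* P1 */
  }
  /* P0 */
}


z declared in the same block as P0
z = 32


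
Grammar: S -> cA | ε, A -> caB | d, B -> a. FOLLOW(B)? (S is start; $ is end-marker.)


$ ∈ FOLLOW(S). For each A -> αBβ: add FIRST(β)\{ε} to FOLLOW(B); if β nullable, add FOLLOW(A).
FOLLOW(B) = {$}


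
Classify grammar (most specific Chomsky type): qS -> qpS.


LHS has context (more than one symbol) and |LHS| ≤ |RHS|
Classification: Type 1 (Context-Sensitive)


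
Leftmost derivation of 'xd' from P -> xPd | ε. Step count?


Derivation: P => xPd => xd
Steps: 2


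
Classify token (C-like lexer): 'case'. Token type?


Pattern: reserved word
Type: KEYWORD


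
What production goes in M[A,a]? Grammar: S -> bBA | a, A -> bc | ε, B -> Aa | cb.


For [A, a]: ε is nullable and 'a' ∈ FOLLOW(A)
Entry: A -> ε


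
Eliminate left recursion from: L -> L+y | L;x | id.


Left-recursive alternatives: L+y, L;x; non-recursive: id
Introduce L': L -> idL', L' -> +yL' | ;xL' | ε


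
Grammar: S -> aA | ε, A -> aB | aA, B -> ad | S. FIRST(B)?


Per alternative of B: FIRST(ad) = {a}; FIRST(S) = {a, ε}
FIRST(B) = {a, ε}


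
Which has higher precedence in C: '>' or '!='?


'>' is relational (level 7); '!=' is equality (level 6)
Higher level binds tighter
'>' has higher precedence than '!='


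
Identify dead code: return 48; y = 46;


statement follows a return and is unreachable
Dead: 'y = 46'


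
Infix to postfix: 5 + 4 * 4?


* has higher precedence, evaluate 4*4 first
Postfix: 5 4 4 * +


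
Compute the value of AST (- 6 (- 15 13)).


Evaluate inner: (- 15 13) = 2
Evaluate root: (- 6 2) = 4
Result: 4


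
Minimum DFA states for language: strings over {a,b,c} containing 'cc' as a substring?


KMP-style automaton: 2 progress states + 1 absorbing accept = 3
Minimal DFA: 3 states


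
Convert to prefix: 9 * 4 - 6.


left-to-right (same/higher precedence on left): tree is (- (* 9 4) 6)
Prefix: - * 9 4 6


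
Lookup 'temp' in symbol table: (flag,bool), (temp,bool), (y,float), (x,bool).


Lookup 'temp' → type bool


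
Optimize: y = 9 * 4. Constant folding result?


9 * 4 = 36 at compile time
Optimized: y = 36


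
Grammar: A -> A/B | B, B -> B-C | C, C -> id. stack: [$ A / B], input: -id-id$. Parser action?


'-' can extend B; shift to build B -> B-C
Action: shift


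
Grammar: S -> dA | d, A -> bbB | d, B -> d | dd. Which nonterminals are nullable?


A nonterminal is nullable iff some alternative derives ε (directly, or every symbol in it is nullable)
Nullable: {}


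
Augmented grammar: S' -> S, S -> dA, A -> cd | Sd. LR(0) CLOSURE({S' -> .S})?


Start: S' -> .S
For each item with dot before a nonterminal B, add B -> .γ for every B-production
Closure: [S' -> .S, S -> .dA]


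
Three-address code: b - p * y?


Break into single-operator statements:
t1 = p * y
t2 = b - t1


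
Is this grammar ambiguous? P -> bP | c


right-linear, alternatives start with distinct terminals 'b' vs 'c': unique leftmost derivation
Unambiguous


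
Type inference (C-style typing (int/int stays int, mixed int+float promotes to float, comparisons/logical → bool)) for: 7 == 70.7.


Operand types: int == float
Rule: comparison yields bool
Result type: bool


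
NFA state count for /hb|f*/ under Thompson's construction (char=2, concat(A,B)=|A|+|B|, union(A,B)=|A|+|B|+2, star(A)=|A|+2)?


Syntax tree has 3 char leaf(s), 1 union(s), 1 star(s)
chars contribute 3×2 = 6; each union adds +2; each star adds +2
Total: 6 + 2 + 2 = 10 states


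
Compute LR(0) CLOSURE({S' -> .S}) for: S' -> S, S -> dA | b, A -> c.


Start: S' -> .S
For each item with dot before a nonterminal B, add B -> .γ for every B-production
Closure: [S' -> .S, S -> .dA, S -> .b]


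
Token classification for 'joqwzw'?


Pattern: letter/underscore followed by alphanumerics, not a keyword
Type: IDENTIFIER


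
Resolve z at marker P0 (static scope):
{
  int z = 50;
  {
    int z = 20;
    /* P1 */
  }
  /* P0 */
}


z declared in the same block as P0
z = 50


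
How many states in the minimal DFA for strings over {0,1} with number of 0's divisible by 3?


Track (count of 0) mod 3: states 0..2, accept at 0
Minimal DFA: 3 states


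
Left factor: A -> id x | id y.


Common prefix: 'id'
Factored: A -> id A', A' -> x | y


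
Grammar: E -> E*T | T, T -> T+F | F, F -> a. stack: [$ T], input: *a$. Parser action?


lookahead ∉ {+} so T won't extend; reduce E -> T
Action: reduce (E -> T)


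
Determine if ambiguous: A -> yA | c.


right-linear, alternatives start with distinct terminals 'y' vs 'c': unique leftmost derivation
Unambiguous


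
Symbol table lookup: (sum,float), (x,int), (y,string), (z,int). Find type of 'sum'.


Lookup 'sum' → type float


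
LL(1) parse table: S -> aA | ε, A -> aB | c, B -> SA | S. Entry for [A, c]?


For [A, c]: 'c' ∈ FIRST(c)
Entry: A -> c


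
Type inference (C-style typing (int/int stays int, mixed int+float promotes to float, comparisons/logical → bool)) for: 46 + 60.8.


Operand types: int + float
Rule: mixed int/float promotes to float; int/int stays int
Result type: float


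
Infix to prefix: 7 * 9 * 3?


left-to-right (same/higher precedence on left): tree is (* (* 7 9) 3)
Prefix: * * 7 9 3


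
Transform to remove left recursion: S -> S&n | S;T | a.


Left-recursive alternatives: S&n, S;T; non-recursive: a
Introduce S': S -> aS', S' -> &nS' | ;TS' | ε


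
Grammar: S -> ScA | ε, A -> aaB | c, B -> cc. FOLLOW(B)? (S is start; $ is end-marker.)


$ ∈ FOLLOW(S). For each A -> αBβ: add FIRST(β)\{ε} to FOLLOW(B); if β nullable, add FOLLOW(A).
FOLLOW(B) = {$, c}


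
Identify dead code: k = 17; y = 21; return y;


k is assigned but never read
Dead: 'k = 17'


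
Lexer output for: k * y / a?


Scan left to right, longest-match per lexeme
Tokens: ID(k), OP(*), ID(y), OP(/), ID(a)


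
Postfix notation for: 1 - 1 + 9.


Left to right (same or higher precedence on left)
Postfix: 1 1 - 9 +


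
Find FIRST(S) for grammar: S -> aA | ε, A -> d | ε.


Per alternative of S: FIRST(aA) = {a}; FIRST(ε) = {ε}
FIRST(S) = {a, ε}


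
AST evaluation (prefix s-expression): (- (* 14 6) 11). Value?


Evaluate inner: (* 14 6) = 84
Evaluate root: (- 84 11) = 73
Result: 73


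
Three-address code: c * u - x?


Break into single-operator statements:
t1 = c * u
t2 = t1 - x


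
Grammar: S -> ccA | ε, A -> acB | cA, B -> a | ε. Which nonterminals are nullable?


A nonterminal is nullable iff some alternative derives ε (directly, or every symbol in it is nullable)
Nullable: {B, S}


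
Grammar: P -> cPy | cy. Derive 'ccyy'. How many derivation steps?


Derivation: P => cPy => ccyy
Steps: 2


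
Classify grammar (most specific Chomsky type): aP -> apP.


LHS has context (more than one symbol) and |LHS| ≤ |RHS|
Classification: Type 1 (Context-Sensitive)


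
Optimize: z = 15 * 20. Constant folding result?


15 * 20 = 300 at compile time
Optimized: z = 300


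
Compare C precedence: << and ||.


'<<' is shift (level 8); '||' is logical OR (level 1)
Higher level binds tighter
'<<' has higher precedence than '||'


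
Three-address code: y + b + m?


Break into single-operator statements:
t1 = y + b
t2 = t1 + m


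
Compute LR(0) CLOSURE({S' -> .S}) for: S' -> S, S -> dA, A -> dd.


Start: S' -> .S
For each item with dot before a nonterminal B, add B -> .γ for every B-production
Closure: [S' -> .S, S -> .dA]


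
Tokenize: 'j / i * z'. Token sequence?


Scan left to right, longest-match per lexeme
Tokens: ID(j), OP(/), ID(i), OP(*), ID(z)


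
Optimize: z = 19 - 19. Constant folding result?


19 - 19 = 0 at compile time
Optimized: z = 0


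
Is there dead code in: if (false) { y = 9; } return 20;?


condition is constant false, so the whole block is unreachable
Dead: 'if (false) { y = 9; }'


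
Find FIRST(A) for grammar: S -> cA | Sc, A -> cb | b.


Per alternative of A: FIRST(cb) = {c}; FIRST(b) = {b}
FIRST(A) = {b, c}


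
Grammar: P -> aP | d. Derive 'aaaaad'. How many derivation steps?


Derivation: P => aP => aaP => aaaP => aaaaP => aaaaaP => aaaaad
Steps: 6


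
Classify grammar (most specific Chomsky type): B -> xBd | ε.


Single nonterminal LHS, but x^n d^n is not regular
Classification: Type 2 (Context-Free)


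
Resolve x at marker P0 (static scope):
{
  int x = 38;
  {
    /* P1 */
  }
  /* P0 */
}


x declared in the same block as P0
x = 38


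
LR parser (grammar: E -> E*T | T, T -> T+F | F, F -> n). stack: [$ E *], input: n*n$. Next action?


no handle ('E*' is not any RHS); shift 'n'
Action: shift


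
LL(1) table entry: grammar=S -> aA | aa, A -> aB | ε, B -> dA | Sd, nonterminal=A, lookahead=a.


For [A, a]: 'a' ∈ FIRST(aB)
Entry: A -> aB


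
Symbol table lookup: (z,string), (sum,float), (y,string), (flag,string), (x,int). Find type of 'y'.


Lookup 'y' → type string


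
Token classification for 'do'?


Pattern: reserved word
Type: KEYWORD


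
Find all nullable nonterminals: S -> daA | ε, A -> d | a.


A nonterminal is nullable iff some alternative derives ε (directly, or every symbol in it is nullable)
Nullable: {S}


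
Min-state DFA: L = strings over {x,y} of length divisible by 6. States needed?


Track length mod 6: states 0..5, accept at 0
Minimal DFA: 6 states


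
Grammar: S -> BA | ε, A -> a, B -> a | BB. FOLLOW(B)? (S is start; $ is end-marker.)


$ ∈ FOLLOW(S). For each A -> αBβ: add FIRST(β)\{ε} to FOLLOW(B); if β nullable, add FOLLOW(A).
FOLLOW(B) = {a}


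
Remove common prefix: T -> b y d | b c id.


Common prefix: 'b'
Factored: T -> b T', T' -> y d | c id


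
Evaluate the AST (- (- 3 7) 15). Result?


Evaluate inner: (- 3 7) = -4
Evaluate root: (- -4 15) = -19
Result: -19


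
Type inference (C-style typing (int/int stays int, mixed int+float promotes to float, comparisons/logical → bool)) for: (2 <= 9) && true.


Operand types: bool && bool
Rule: logical operators take bool operands and yield bool
Result type: bool


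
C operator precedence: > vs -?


'-' is additive (level 9); '>' is relational (level 7)
Higher level binds tighter
'-' has higher precedence than '>'


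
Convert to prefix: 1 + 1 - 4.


left-to-right (same/higher precedence on left): tree is (- (+ 1 1) 4)
Prefix: - + 1 1 4


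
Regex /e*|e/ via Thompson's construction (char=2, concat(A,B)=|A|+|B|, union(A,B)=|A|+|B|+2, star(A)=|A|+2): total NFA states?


Syntax tree has 2 char leaf(s), 1 union(s), 1 star(s)
chars contribute 2×2 = 4; each union adds +2; each star adds +2
Total: 4 + 2 + 2 = 8 states


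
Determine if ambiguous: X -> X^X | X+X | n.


'n^n+n' has two parse trees (no precedence encoded between ^ and +)
Ambiguous


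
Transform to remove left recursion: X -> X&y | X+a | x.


Left-recursive alternatives: X&y, X+a; non-recursive: x
Introduce X': X -> xX', X' -> &yX' | +aX' | ε


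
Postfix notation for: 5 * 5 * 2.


Left to right (same or higher precedence on left)
Postfix: 5 5 * 2 *


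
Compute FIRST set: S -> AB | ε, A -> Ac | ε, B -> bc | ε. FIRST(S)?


Per alternative of S: FIRST(AB) = {b, c, ε}; FIRST(ε) = {ε}
FIRST(S) = {b, c, ε}


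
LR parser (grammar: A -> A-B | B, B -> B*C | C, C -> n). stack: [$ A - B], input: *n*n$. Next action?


'*' can extend B; shift to build B -> B*C
Action: shift


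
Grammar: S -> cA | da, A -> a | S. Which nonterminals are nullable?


A nonterminal is nullable iff some alternative derives ε (directly, or every symbol in it is nullable)
Nullable: {}


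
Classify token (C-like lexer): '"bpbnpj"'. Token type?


Pattern: double-quoted sequence
Type: STRING_LITERAL


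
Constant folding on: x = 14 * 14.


14 * 14 = 196 at compile time
Optimized: x = 196


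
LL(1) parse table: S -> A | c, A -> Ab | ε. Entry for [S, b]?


For [S, b]: 'b' ∈ FIRST(A)
Entry: S -> A


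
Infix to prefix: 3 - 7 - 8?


left-to-right (same/higher precedence on left): tree is (- (- 3 7) 8)
Prefix: - - 3 7 8


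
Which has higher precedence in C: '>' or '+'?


'+' is additive (level 9); '>' is relational (level 7)
Higher level binds tighter
'+' has higher precedence than '>'


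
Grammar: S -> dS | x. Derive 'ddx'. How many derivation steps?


Derivation: S => dS => ddS => ddx
Steps: 3


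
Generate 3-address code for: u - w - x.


Break into single-operator statements:
t1 = u - w
t2 = t1 - x


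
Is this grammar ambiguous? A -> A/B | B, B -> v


precedence layered via separate nonterminal B: deterministic
Unambiguous


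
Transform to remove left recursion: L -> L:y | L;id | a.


Left-recursive alternatives: L:y, L;id; non-recursive: a
Introduce L': L -> aL', L' -> :yL' | ;idL' | ε


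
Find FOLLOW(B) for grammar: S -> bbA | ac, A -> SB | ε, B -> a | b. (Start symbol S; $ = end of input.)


$ ∈ FOLLOW(S). For each A -> αBβ: add FIRST(β)\{ε} to FOLLOW(B); if β nullable, add FOLLOW(A).
FOLLOW(B) = {$, a, b}


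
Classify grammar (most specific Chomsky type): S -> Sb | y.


Left-linear: every RHS is a terminal or one nonterminal followed by a terminal
Classification: Type 3 (Regular)


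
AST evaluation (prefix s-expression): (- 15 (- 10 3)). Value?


Evaluate inner: (- 10 3) = 7
Evaluate root: (- 15 7) = 8
Result: 8


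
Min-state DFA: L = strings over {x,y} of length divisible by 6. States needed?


Track length mod 6: states 0..5, accept at 0
Minimal DFA: 6 states


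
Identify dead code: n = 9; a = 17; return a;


n is assigned but never read
Dead: 'n = 9'


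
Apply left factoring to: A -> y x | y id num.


Common prefix: 'y'
Factored: A -> y A', A' -> x | id num


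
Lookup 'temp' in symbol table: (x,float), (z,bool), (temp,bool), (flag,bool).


Lookup 'temp' → type bool


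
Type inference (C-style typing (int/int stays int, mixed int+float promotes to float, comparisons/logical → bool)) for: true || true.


Operand types: bool || bool
Rule: logical operators take bool operands and yield bool
Result type: bool


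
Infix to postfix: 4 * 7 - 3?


Left to right (same or higher precedence on left)
Postfix: 4 7 * 3 -


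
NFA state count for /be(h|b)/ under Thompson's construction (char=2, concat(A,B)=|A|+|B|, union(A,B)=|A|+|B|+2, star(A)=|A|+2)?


Syntax tree has 4 char leaf(s), 1 union(s), 0 star(s)
chars contribute 4×2 = 8; each union adds +2; each star adds +2
Total: 8 + 2 + 0 = 10 states


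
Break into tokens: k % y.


Scan left to right, longest-match per lexeme
Tokens: ID(k), OP(%), ID(y)


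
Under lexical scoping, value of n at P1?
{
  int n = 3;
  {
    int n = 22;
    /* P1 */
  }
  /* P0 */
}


n declared in the same block as P1
n = 22


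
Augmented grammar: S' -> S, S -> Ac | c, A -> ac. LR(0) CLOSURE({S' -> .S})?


Start: S' -> .S
For each item with dot before a nonterminal B, add B -> .γ for every B-production
Closure: [S' -> .S, S -> .Ac, S -> .c, A -> .ac]


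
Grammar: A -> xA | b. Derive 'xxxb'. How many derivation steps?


Derivation: A => xA => xxA => xxxA => xxxb
Steps: 4


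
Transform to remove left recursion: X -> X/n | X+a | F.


Left-recursive alternatives: X/n, X+a; non-recursive: F
Introduce X': X -> FX', X' -> /nX' | +aX' | ε


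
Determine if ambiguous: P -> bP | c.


right-linear, alternatives start with distinct terminals 'b' vs 'c': unique leftmost derivation
Unambiguous


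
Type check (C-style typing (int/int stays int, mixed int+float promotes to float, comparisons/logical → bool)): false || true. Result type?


Operand types: bool || bool
Rule: logical operators take bool operands and yield bool
Result type: bool


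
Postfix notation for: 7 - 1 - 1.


Left to right (same or higher precedence on left)
Postfix: 7 1 - 1 -


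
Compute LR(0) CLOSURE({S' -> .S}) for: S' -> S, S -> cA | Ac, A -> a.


Start: S' -> .S
For each item with dot before a nonterminal B, add B -> .γ for every B-production
Closure: [S' -> .S, S -> .cA, S -> .Ac, A -> .a]


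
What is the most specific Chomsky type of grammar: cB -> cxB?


LHS has context (more than one symbol) and |LHS| ≤ |RHS|
Classification: Type 1 (Context-Sensitive)


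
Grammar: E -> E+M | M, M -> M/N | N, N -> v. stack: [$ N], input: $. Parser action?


'N' (not preceded by M/) is the handle for M -> N
Action: reduce (M -> N)


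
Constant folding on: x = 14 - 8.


14 - 8 = 6 at compile time
Optimized: x = 6


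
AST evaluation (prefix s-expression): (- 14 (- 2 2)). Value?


Evaluate inner: (- 2 2) = 0
Evaluate root: (- 14 0) = 14
Result: 14


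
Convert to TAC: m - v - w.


Break into single-operator statements:
t1 = m - v
t2 = t1 - w


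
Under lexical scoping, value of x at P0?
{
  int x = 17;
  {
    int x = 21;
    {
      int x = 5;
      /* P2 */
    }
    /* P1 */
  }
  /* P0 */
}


x declared in the same block as P0
x = 17


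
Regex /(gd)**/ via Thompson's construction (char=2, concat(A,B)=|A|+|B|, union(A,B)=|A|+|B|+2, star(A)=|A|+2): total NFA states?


Syntax tree has 2 char leaf(s), 0 union(s), 2 star(s)
chars contribute 2×2 = 4; each union adds +2; each star adds +2
Total: 4 + 0 + 4 = 8 states


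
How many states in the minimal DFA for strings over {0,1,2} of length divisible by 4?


Track length mod 4: states 0..3, accept at 0
Minimal DFA: 4 states


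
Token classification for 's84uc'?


Pattern: letter/underscore followed by alphanumerics, not a keyword
Type: IDENTIFIER


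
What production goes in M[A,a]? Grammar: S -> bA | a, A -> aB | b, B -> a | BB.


For [A, a]: 'a' ∈ FIRST(aB)
Entry: A -> aB


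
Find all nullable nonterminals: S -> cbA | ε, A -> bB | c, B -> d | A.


A nonterminal is nullable iff some alternative derives ε (directly, or every symbol in it is nullable)
Nullable: {S}


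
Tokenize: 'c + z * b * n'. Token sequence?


Scan left to right, longest-match per lexeme
Tokens: ID(c), OP(+), ID(z), OP(*), ID(b), OP(*), ID(n)


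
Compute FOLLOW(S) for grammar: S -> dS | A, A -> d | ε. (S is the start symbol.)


$ ∈ FOLLOW(S). For each A -> αBβ: add FIRST(β)\{ε} to FOLLOW(B); if β nullable, add FOLLOW(A).
FOLLOW(S) = {$}


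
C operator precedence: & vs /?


'/' is multiplicative (level 10); '&' is bitwise AND (level 5)
Higher level binds tighter
'/' has higher precedence than '&'


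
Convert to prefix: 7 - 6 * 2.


'*' binds tighter: tree is (- 7 (* 6 2))
Prefix: - 7 * 6 2


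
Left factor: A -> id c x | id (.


Common prefix: 'id'
Factored: A -> id A', A' -> c x | (


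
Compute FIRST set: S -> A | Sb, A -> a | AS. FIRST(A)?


Per alternative of A: FIRST(a) = {a}; FIRST(AS) = {a}
FIRST(A) = {a}


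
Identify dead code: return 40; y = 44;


statement follows a return and is unreachable
Dead: 'y = 44'


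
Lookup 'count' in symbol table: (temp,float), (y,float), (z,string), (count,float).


Lookup 'count' → type float


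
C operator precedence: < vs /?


'/' is multiplicative (level 10); '<' is relational (level 7)
Higher level binds tighter
'/' has higher precedence than '<'


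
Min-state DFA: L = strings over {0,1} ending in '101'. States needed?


Track the longest suffix of input matching a prefix of '101': 4 classes (prefixes of length 0..3)
Minimal DFA: 4 states


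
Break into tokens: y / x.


Scan left to right, longest-match per lexeme
Tokens: ID(y), OP(/), ID(x)


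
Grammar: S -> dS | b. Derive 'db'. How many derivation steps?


Derivation: S => dS => db
Steps: 2


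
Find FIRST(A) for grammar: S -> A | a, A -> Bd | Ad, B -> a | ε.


Per alternative of A: FIRST(Bd) = {a, d}; FIRST(Ad) = {a, d}
FIRST(A) = {a, d}


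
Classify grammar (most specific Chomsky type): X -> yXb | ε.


Single nonterminal LHS, but y^n b^n is not regular
Classification: Type 2 (Context-Free)


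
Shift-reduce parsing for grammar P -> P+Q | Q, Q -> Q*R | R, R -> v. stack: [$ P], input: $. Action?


start symbol P on stack, input exhausted
Action: accept


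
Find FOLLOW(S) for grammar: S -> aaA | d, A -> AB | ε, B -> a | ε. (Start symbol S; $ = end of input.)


$ ∈ FOLLOW(S). For each A -> αBβ: add FIRST(β)\{ε} to FOLLOW(B); if β nullable, add FOLLOW(A).
FOLLOW(S) = {$}


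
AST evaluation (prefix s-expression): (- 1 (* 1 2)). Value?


Evaluate inner: (* 1 2) = 2
Evaluate root: (- 1 2) = -1
Result: -1


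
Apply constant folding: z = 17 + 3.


17 + 3 = 20 at compile time
Optimized: z = 20


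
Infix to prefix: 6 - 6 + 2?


left-to-right (same/higher precedence on left): tree is (+ (- 6 6) 2)
Prefix: + - 6 6 2


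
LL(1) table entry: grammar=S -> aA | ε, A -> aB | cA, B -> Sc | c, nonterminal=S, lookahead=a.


For [S, a]: 'a' ∈ FIRST(aA)
Entry: S -> aA


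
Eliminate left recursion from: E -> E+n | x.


Left-recursive alternatives: E+n; non-recursive: x
Introduce E': E -> xE', E' -> +nE' | ε


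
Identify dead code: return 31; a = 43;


statement follows a return and is unreachable
Dead: 'a = 43'


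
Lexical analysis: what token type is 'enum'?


Pattern: reserved word
Type: KEYWORD


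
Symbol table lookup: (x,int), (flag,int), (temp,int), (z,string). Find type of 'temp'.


Lookup 'temp' → type int


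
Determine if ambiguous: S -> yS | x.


right-linear, alternatives start with distinct terminals 'y' vs 'x': unique leftmost derivation
Unambiguous


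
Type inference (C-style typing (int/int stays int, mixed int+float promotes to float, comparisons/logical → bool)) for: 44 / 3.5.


Operand types: int / float
Rule: mixed int/float promotes to float; int/int stays int
Result type: float


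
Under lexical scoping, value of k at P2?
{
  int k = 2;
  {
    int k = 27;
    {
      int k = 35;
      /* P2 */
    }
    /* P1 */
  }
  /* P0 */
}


k declared in the same block as P2
k = 35


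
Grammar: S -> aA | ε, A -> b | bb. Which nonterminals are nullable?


A nonterminal is nullable iff some alternative derives ε (directly, or every symbol in it is nullable)
Nullable: {S}


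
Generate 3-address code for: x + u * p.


Break into single-operator statements:
t1 = u * p
t2 = x + t1


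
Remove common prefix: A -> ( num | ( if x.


Common prefix: '('
Factored: A -> ( A', A' -> num | if x


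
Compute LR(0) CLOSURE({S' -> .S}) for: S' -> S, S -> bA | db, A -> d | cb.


Start: S' -> .S
For each item with dot before a nonterminal B, add B -> .γ for every B-production
Closure: [S' -> .S, S -> .bA, S -> .db]


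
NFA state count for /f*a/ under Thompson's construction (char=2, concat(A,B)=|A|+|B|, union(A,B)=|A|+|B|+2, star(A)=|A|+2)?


Syntax tree has 2 char leaf(s), 0 union(s), 1 star(s)
chars contribute 2×2 = 4; each union adds +2; each star adds +2
Total: 4 + 0 + 2 = 6 states


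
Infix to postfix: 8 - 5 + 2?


Left to right (same or higher precedence on left)
Postfix: 8 5 - 2 +


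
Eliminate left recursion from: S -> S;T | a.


Left-recursive alternatives: S;T; non-recursive: a
Introduce S': S -> aS', S' -> ;TS' | ε


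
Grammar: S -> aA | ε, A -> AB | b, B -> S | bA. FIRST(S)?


Per alternative of S: FIRST(aA) = {a}; FIRST(ε) = {ε}
FIRST(S) = {a, ε}


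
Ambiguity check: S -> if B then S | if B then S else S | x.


dangling else: 'if B then if B then x else x' parses two ways
Ambiguous


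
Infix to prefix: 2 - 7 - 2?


left-to-right (same/higher precedence on left): tree is (- (- 2 7) 2)
Prefix: - - 2 7 2


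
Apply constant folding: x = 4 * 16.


4 * 16 = 64 at compile time
Optimized: x = 64


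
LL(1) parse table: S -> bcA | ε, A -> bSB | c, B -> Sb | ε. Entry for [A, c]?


For [A, c]: 'c' ∈ FIRST(c)
Entry: A -> c


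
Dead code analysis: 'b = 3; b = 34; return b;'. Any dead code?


first assignment to b is overwritten before any read
Dead: 'b = 3'


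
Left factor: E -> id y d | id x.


Common prefix: 'id'
Factored: E -> id E', E' -> y d | x


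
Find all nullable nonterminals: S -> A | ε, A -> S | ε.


A nonterminal is nullable iff some alternative derives ε (directly, or every symbol in it is nullable)
Nullable: {A, S}


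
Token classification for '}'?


Pattern: delimiter/punctuation
Type: PUNCTUATION


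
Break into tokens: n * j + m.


Scan left to right, longest-match per lexeme
Tokens: ID(n), OP(*), ID(j), OP(+), ID(m)


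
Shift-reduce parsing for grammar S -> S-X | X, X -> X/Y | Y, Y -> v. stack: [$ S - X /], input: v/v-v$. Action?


no handle; shift 'v'
Action: shift


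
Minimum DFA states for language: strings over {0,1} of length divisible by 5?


Track length mod 5: states 0..4, accept at 0
Minimal DFA: 5 states


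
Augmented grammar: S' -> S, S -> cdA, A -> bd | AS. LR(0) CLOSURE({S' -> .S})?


Start: S' -> .S
For each item with dot before a nonterminal B, add B -> .γ for every B-production
Closure: [S' -> .S, S -> .cdA]


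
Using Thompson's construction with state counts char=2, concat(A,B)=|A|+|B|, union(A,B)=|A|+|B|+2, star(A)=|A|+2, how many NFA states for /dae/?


Syntax tree has 3 char leaf(s), 0 union(s), 0 star(s)
chars contribute 3×2 = 6; each union adds +2; each star adds +2
Total: 6 + 0 + 0 = 6 states


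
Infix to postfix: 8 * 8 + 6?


Left to right (same or higher precedence on left)
Postfix: 8 8 * 6 +


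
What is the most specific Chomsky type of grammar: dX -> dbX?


LHS has context (more than one symbol) and |LHS| ≤ |RHS|
Classification: Type 1 (Context-Sensitive)


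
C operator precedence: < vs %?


'%' is multiplicative (level 10); '<' is relational (level 7)
Higher level binds tighter
'%' has higher precedence than '<'


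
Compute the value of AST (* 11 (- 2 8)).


Evaluate inner: (- 2 8) = -6
Evaluate root: (* 11 -6) = -66
Result: -66


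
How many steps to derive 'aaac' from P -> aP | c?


Derivation: P => aP => aaP => aaaP => aaac
Steps: 4


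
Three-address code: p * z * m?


Break into single-operator statements:
t1 = p * z
t2 = t1 * m


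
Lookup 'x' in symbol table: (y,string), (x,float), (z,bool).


Lookup 'x' → type float
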